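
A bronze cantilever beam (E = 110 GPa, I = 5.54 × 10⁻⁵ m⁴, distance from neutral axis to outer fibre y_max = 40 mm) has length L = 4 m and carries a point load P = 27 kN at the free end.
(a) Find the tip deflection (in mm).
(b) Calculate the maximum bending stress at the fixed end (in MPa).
(a) Tip deflection of a cantilever with an end point load: δ = P·L^3 / (3·E·I). Convert P = 27 kN = 27000 N, E = 110 GPa = 1.1 × 10¹¹ Pa.
  δ = (27000 × 4^3) / (3 × (1.1 × 10¹¹) × (5.54 × 10⁻⁵)) = 0.09452 m = 94.52 mm
(b) Maximum bending moment at the fixed end: M = P·L = 27000 × 4 = 108000 N·m. Convert y_max = 40 mm = 0.04 m.
  σ = M·y_max / I = (108000 × 0.04) / (5.54 × 10⁻⁵) = 7.798 × 10⁷ Pa = 77.98 MPa
Final answer: (a) δ = 94.52 mm, (b) σ = 77.98 MPa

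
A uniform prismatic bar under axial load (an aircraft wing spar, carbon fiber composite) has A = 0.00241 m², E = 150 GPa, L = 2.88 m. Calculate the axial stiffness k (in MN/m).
Model: a uniform prismatic bar under axial load, so k = (A·E) / L.
Convert to SI units:
  E = 150 GPa = 1.5 × 10¹¹ Pa
Substitute:
  k = (0.00241 × (1.5 × 10¹¹)) / 2.88
  k = 1.255 × 10⁸ N/m
Convert: k = 1.255 × 10⁸ N/m = 125.5 MN/m
Final answer: k = 125.5 MN/m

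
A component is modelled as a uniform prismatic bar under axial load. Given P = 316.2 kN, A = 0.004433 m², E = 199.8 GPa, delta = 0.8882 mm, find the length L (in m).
Model: a uniform prismatic bar under axial load, so delta = (P·L) / (A·E).
Solve for L: L = (delta·A·E) / P.
Convert to SI units:
  P = 316.2 kN = 316200 N
  E = 199.8 GPa = 1.998 × 10¹¹ Pa
  delta = 0.8882 mm = 0.0008882 m
Substitute:
  L = (0.0008882 × 0.004433 × (1.998 × 10¹¹)) / 316200
  L = 2.488 m
Final answer: L = 2.488 m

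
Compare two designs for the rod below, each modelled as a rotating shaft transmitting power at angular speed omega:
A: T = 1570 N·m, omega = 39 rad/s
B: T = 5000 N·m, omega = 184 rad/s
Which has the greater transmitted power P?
Model: a rotating shaft transmitting power at angular speed omega, so P = T·omega (SI units).
  A: P = 1570 × 39 = 61230 W = 61.23 kW
  B: P = 5000 × 184 = 920000 W = 920 kW
920 kW > 61.23 kW, so B is larger.
Final answer: B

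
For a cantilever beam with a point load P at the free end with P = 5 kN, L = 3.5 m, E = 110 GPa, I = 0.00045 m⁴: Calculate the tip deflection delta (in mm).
Model: a cantilever beam with a point load P at the free end, so delta = (P·L^3) / (3·E·I).
Convert to SI units:
  P = 5 kN = 5000 N
  E = 110 GPa = 1.1 × 10¹¹ Pa
Substitute:
  delta = (5000 × 3.5^3) / (3 × (1.1 × 10¹¹) × 0.00045)
  delta = 0.001444 m
Convert: delta = 0.001444 m = 1.444 mm
Final answer: delta = 1.444 mm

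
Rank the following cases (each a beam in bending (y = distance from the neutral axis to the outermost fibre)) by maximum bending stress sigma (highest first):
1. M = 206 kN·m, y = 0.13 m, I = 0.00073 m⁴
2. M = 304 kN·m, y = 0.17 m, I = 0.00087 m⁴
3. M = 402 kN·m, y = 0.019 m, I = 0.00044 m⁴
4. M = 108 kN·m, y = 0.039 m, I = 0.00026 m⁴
Model: a beam in bending (y = distance from the neutral axis to the outermost fibre), so sigma = (M·y) / I (SI units).
  Case 1: sigma = (206000 × 0.13) / 0.00073 = 3.668 × 10⁷ Pa = 36.68 MPa
  Case 2: sigma = (304000 × 0.17) / 0.00087 = 5.94 × 10⁷ Pa = 59.4 MPa
  Case 3: sigma = (402000 × 0.019) / 0.00044 = 1.736 × 10⁷ Pa = 17.36 MPa
  Case 4: sigma = (108000 × 0.039) / 0.00026 = 1.62 × 10⁷ Pa = 16.2 MPa
Ordering: 59.4 MPa (case 2) > 36.68 MPa (case 1) > 17.36 MPa (case 3) > 16.2 MPa (case 4)
Final answer: 2, 1, 3, 4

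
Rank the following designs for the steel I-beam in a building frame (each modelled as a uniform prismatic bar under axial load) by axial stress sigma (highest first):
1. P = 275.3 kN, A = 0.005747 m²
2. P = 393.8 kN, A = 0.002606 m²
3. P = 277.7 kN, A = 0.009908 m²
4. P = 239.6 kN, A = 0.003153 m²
Model: a uniform prismatic bar under axial load, so sigma = P / A (SI units).
  Case 1: sigma = 275300 / 0.005747 = 4.79 × 10⁷ Pa = 47.9 MPa
  Case 2: sigma = 393800 / 0.002606 = 1.511 × 10⁸ Pa = 151.1 MPa
  Case 3: sigma = 277700 / 0.009908 = 2.803 × 10⁷ Pa = 28.03 MPa
  Case 4: sigma = 239600 / 0.003153 = 7.599 × 10⁷ Pa = 75.99 MPa
Ordering: 151.1 MPa (case 2) > 75.99 MPa (case 4) > 47.9 MPa (case 1) > 28.03 MPa (case 3)
Final answer: 2, 4, 1, 3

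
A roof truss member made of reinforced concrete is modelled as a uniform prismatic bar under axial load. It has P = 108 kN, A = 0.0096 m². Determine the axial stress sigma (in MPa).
Model: a uniform prismatic bar under axial load, so sigma = P / A.
Convert to SI units:
  P = 108 kN = 108000 N
Substitute:
  sigma = 108000 / 0.0096
  sigma = 1.125 × 10⁷ Pa
Convert: sigma = 1.125 × 10⁷ Pa = 11.25 MPa
Final answer: sigma = 11.25 MPa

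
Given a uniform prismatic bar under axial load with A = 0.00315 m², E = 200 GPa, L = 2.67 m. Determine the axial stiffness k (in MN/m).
Model: a uniform prismatic bar under axial load, so k = (A·E) / L.
Convert to SI units:
  E = 200 GPa = 2 × 10¹¹ Pa
Substitute:
  k = (0.00315 × (2 × 10¹¹)) / 2.67
  k = 2.36 × 10⁸ N/m
Convert: k = 2.36 × 10⁸ N/m = 236 MN/m
Final answer: k = 236 MN/m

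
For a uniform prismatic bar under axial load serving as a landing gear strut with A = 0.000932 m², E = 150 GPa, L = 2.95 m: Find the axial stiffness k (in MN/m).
Model: a uniform prismatic bar under axial load, so k = (A·E) / L.
Convert to SI units:
  E = 150 GPa = 1.5 × 10¹¹ Pa
Substitute:
  k = (0.000932 × (1.5 × 10¹¹)) / 2.95
  k = 4.739 × 10⁷ N/m
Convert: k = 4.739 × 10⁷ N/m = 47.39 MN/m
Final answer: k = 47.39 MN/m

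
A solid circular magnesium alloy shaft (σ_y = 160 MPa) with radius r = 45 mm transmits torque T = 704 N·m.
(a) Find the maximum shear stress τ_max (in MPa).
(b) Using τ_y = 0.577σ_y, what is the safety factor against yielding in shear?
(a) For a solid circular shaft, τ_max = T·r/J with J = π·r^4/2, i.e. τ_max = 2·T / (π·r^3). Convert r = 45 mm = 0.045 m.
  τ_max = (2 × 704) / (π × 0.045^3) = 4.918 × 10⁶ Pa = 4.918 MPa
(b) τ_y = 0.577 × 160 = 92.32 MPa
  SF = τ_y/τ_max = 92.32 / 4.918 = 18.77
Final answer: (a) τ_max = 4.918 MPa, (b) SF = 18.77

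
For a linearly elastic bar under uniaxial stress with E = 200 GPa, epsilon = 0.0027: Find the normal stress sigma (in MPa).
Model: a linearly elastic bar under uniaxial stress, so sigma = E·epsilon.
Convert to SI units:
  E = 200 GPa = 2 × 10¹¹ Pa
Substitute:
  sigma = (2 × 10¹¹) × 0.0027
  sigma = 5.4 × 10⁸ Pa
Convert: sigma = 5.4 × 10⁸ Pa = 540 MPa
Final answer: sigma = 540 MPa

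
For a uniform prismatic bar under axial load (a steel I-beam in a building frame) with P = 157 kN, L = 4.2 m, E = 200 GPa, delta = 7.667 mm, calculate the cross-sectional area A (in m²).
Model: a uniform prismatic bar under axial load, so delta = (P·L) / (A·E).
Solve for A: A = (P·L) / (delta·E).
Convert to SI units:
  P = 157 kN = 157000 N
  E = 200 GPa = 2 × 10¹¹ Pa
  delta = 7.667 mm = 0.007667 m
Substitute:
  A = (157000 × 4.2) / (0.007667 × (2 × 10¹¹))
  A = 0.00043 m²
Final answer: A = 0.00043 m²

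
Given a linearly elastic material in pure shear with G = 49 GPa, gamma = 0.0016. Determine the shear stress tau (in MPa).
Model: a linearly elastic material in pure shear, so tau = G·gamma.
Convert to SI units:
  G = 49 GPa = 4.9 × 10¹⁰ Pa
Substitute:
  tau = (4.9 × 10¹⁰) × 0.0016
  tau = 7.84 × 10⁷ Pa
Convert: tau = 7.84 × 10⁷ Pa = 78.4 MPa
Final answer: tau = 78.4 MPa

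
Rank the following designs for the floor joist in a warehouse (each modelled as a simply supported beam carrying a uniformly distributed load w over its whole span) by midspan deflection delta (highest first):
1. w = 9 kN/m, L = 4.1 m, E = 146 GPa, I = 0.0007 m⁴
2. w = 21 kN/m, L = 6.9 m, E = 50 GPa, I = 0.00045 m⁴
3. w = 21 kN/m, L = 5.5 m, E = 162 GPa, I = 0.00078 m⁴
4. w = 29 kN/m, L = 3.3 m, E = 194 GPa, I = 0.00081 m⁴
Model: a simply supported beam carrying a uniformly distributed load w over its whole span, so delta = (5·w·L^4) / (384·E·I) (SI units).
  Case 1: delta = (5 × 9000 × 4.1^4) / (384 × (1.46 × 10¹¹) × 0.0007) = 0.000324 m = 0.324 mm
  Case 2: delta = (5 × 21000 × 6.9^4) / (384 × (5 × 10¹⁰) × 0.00045) = 0.02755 m = 27.55 mm
  Case 3: delta = (5 × 21000 × 5.5^4) / (384 × (1.62 × 10¹¹) × 0.00078) = 0.00198 m = 1.98 mm
  Case 4: delta = (5 × 29000 × 3.3^4) / (384 × (1.94 × 10¹¹) × 0.00081) = 0.000285 m = 0.285 mm
Ordering: 27.55 mm (case 2) > 1.98 mm (case 3) > 0.324 mm (case 1) > 0.285 mm (case 4)
Final answer: 2, 3, 1, 4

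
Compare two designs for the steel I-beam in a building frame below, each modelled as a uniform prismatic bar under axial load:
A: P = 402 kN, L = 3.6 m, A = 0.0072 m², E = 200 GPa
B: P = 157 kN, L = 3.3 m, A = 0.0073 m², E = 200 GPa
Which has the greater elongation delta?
Model: a uniform prismatic bar under axial load, so delta = (P·L) / (A·E) (SI units).
  A: delta = (402000 × 3.6) / (0.0072 × (2 × 10¹¹)) = 0.001005 m = 1.005 mm
  B: delta = (157000 × 3.3) / (0.0073 × (2 × 10¹¹)) = 0.0003549 m = 0.3549 mm
1.005 mm > 0.3549 mm, so A is larger.
Final answer: A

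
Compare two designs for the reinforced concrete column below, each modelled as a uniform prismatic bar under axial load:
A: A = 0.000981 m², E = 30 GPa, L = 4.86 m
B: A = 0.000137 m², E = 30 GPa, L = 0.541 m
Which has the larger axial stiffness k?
Model: a uniform prismatic bar under axial load, so k = (A·E) / L (SI units).
  A: k = (0.000981 × (3 × 10¹⁰)) / 4.86 = 6.056 × 10⁶ N/m = 6.056 MN/m
  B: k = (0.000137 × (3 × 10¹⁰)) / 0.541 = 7.597 × 10⁶ N/m = 7.597 MN/m
7.597 MN/m > 6.056 MN/m, so B is larger.
Final answer: B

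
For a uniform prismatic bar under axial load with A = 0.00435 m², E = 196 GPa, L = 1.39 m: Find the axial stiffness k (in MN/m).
Model: a uniform prismatic bar under axial load, so k = (A·E) / L.
Convert to SI units:
  E = 196 GPa = 1.96 × 10¹¹ Pa
Substitute:
  k = (0.00435 × (1.96 × 10¹¹)) / 1.39
  k = 6.134 × 10⁸ N/m
Convert: k = 6.134 × 10⁸ N/m = 613.4 MN/m
Final answer: k = 613.4 MN/m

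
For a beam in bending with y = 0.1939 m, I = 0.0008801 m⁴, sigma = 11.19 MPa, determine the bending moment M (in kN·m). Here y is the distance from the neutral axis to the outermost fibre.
Model: a beam in bending, so sigma = (M·y) / I.
Solve for M: M = (sigma·I) / y.
Convert to SI units:
  sigma = 11.19 MPa = 1.119 × 10⁷ Pa
Substitute:
  M = ((1.119 × 10⁷) × 0.0008801) / 0.1939
  M = 50790 N·m
Convert: M = 50790 N·m = 50.79 kN·m
Final answer: M = 50.79 kN·m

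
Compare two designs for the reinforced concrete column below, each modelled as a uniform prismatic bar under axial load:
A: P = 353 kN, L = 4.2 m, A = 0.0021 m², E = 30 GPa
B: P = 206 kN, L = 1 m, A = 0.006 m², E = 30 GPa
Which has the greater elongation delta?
Model: a uniform prismatic bar under axial load, so delta = (P·L) / (A·E) (SI units).
  A: delta = (353000 × 4.2) / (0.0021 × (3 × 10¹⁰)) = 0.02353 m = 23.53 mm
  B: delta = (206000 × 1) / (0.006 × (3 × 10¹⁰)) = 0.001144 m = 1.144 mm
23.53 mm > 1.144 mm, so A is larger.
Final answer: A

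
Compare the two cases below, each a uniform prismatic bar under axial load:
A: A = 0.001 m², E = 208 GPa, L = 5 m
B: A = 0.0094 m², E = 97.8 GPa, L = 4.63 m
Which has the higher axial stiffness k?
Model: a uniform prismatic bar under axial load, so k = (A·E) / L (SI units).
  A: k = (0.001 × (2.08 × 10¹¹)) / 5 = 4.16 × 10⁷ N/m = 41.6 MN/m
  B: k = (0.0094 × (9.78 × 10¹⁰)) / 4.63 = 1.986 × 10⁸ N/m = 198.6 MN/m
198.6 MN/m > 41.6 MN/m, so B is larger.
Final answer: B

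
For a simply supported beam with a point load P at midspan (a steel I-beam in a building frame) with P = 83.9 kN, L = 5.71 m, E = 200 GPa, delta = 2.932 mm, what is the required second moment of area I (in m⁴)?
Model: a simply supported beam with a point load P at midspan, so delta = (P·L^3) / (48·E·I).
Solve for I: I = (P·L^3) / (48·delta·E).
Convert to SI units:
  P = 83.9 kN = 83900 N
  E = 200 GPa = 2 × 10¹¹ Pa
  delta = 2.932 mm = 0.002932 m
Substitute:
  I = (83900 × 5.71^3) / (48 × 0.002932 × (2 × 10¹¹))
  I = 0.0005549 m⁴
Final answer: I = 0.0005549 m⁴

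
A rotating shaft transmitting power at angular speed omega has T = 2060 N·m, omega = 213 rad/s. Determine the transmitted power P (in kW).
Model: a rotating shaft transmitting power at angular speed omega, so P = T·omega.
Substitute:
  P = 2060 × 213
  P = 438800 W
Convert: P = 438800 W = 438.8 kW
Final answer: P = 438.8 kW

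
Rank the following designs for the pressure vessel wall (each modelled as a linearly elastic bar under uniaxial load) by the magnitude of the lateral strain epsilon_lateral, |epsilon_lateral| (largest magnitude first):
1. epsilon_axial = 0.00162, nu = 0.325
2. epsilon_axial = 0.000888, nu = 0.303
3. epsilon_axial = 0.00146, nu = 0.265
Model: a linearly elastic bar under uniaxial load, so epsilon_lateral = -nu·epsilon_axial (SI units).
  Case 1: epsilon_lateral = -(0.325 × 0.00162) = -0.0005265
  Case 2: epsilon_lateral = -(0.303 × 0.000888) = -0.0002691
  Case 3: epsilon_lateral = -(0.265 × 0.00146) = -0.0003869
Ordering by |epsilon_lateral|: 0.0005265 (case 1) > 0.0003869 (case 3) > 0.0002691 (case 2)
Final answer: 1, 3, 2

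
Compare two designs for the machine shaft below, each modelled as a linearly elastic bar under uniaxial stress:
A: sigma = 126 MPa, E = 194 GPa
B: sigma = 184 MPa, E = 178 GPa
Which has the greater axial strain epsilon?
Model: a linearly elastic bar under uniaxial stress, so epsilon = sigma / E (SI units).
  A: epsilon = (1.26 × 10⁸) / (1.94 × 10¹¹) = 0.0006495
  B: epsilon = (1.84 × 10⁸) / (1.78 × 10¹¹) = 0.001034
0.001034 > 0.0006495, so B is larger.
Final answer: B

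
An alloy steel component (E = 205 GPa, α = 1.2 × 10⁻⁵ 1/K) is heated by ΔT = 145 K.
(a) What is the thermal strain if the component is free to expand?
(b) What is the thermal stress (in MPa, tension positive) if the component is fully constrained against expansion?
(a) Free thermal strain ε_th = α·ΔT = (1.2 × 10⁻⁵) × 145 = 0.00174
(b) Fully constrained, the expansion is suppressed, so σ = -E·α·ΔT. Convert E = 205 GPa = 2.05 × 10¹¹ Pa.
  σ = -(2.05 × 10¹¹) × (1.2 × 10⁻⁵) × 145 = -3.567 × 10⁸ Pa = -356.7 MPa (compressive)
Final answer: (a) ε_th = 0.00174, (b) σ = -356.7 MPa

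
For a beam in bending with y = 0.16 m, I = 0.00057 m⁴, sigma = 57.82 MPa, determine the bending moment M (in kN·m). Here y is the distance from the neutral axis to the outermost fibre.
Model: a beam in bending, so sigma = (M·y) / I.
Solve for M: M = (sigma·I) / y.
Convert to SI units:
  sigma = 57.82 MPa = 5.782 × 10⁷ Pa
Substitute:
  M = ((5.782 × 10⁷) × 0.00057) / 0.16
  M = 206000 N·m
Convert: M = 206000 N·m = 206 kN·m
Final answer: M = 206 kN·m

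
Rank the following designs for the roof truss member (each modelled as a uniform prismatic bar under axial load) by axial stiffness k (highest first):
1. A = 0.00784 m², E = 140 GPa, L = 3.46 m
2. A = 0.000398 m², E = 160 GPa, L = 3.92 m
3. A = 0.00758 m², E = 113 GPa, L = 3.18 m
Model: a uniform prismatic bar under axial load, so k = (A·E) / L (SI units).
  Case 1: k = (0.00784 × (1.4 × 10¹¹)) / 3.46 = 3.172 × 10⁸ N/m = 317.2 MN/m
  Case 2: k = (0.000398 × (1.6 × 10¹¹)) / 3.92 = 1.624 × 10⁷ N/m = 16.24 MN/m
  Case 3: k = (0.00758 × (1.13 × 10¹¹)) / 3.18 = 2.694 × 10⁸ N/m = 269.4 MN/m
Ordering: 317.2 MN/m (case 1) > 269.4 MN/m (case 3) > 16.24 MN/m (case 2)
Final answer: 1, 3, 2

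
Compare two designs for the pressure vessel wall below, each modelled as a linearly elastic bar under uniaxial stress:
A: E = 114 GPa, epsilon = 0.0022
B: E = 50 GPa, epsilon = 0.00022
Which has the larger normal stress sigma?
Model: a linearly elastic bar under uniaxial stress, so sigma = E·epsilon (SI units).
  A: sigma = (1.14 × 10¹¹) × 0.0022 = 2.508 × 10⁸ Pa = 250.8 MPa
  B: sigma = (5 × 10¹⁰) × 0.00022 = 1.1 × 10⁷ Pa = 11 MPa
250.8 MPa > 11 MPa, so A is larger.
Final answer: A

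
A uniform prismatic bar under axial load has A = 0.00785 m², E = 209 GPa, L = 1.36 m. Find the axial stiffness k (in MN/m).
Model: a uniform prismatic bar under axial load, so k = (A·E) / L.
Convert to SI units:
  E = 209 GPa = 2.09 × 10¹¹ Pa
Substitute:
  k = (0.00785 × (2.09 × 10¹¹)) / 1.36
  k = 1.206 × 10⁹ N/m
Convert: k = 1.206 × 10⁹ N/m = 1206 MN/m
Final answer: k = 1206 MN/m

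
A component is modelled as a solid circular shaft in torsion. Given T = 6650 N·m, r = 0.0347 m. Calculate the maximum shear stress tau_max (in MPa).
Model: a solid circular shaft in torsion, so tau_max = (2·T) / (π·r^3).
Substitute:
  tau_max = (2 × 6650) / (π × 0.0347^3)
  tau_max = 1.013 × 10⁸ Pa
Convert: tau_max = 1.013 × 10⁸ Pa = 101.3 MPa
Final answer: tau_max = 101.3 MPa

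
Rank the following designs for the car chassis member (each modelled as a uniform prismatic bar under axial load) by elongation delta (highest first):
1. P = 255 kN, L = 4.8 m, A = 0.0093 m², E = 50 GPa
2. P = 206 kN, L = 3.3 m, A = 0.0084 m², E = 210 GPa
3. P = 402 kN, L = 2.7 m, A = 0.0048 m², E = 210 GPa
Model: a uniform prismatic bar under axial load, so delta = (P·L) / (A·E) (SI units).
  Case 1: delta = (255000 × 4.8) / (0.0093 × (5 × 10¹⁰)) = 0.002632 m = 2.632 mm
  Case 2: delta = (206000 × 3.3) / (0.0084 × (2.1 × 10¹¹)) = 0.0003854 m = 0.3854 mm
  Case 3: delta = (402000 × 2.7) / (0.0048 × (2.1 × 10¹¹)) = 0.001077 m = 1.077 mm
Ordering: 2.632 mm (case 1) > 1.077 mm (case 3) > 0.3854 mm (case 2)
Final answer: 1, 3, 2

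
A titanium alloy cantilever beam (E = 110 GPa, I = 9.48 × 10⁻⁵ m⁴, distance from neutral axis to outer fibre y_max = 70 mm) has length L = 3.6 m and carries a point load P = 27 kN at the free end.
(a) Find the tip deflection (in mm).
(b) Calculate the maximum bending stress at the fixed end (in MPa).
(a) Tip deflection of a cantilever with an end point load: δ = P·L^3 / (3·E·I). Convert P = 27 kN = 27000 N, E = 110 GPa = 1.1 × 10¹¹ Pa.
  δ = (27000 × 3.6^3) / (3 × (1.1 × 10¹¹) × (9.48 × 10⁻⁵)) = 0.04027 m = 40.27 mm
(b) Maximum bending moment at the fixed end: M = P·L = 27000 × 3.6 = 97200 N·m. Convert y_max = 70 mm = 0.07 m.
  σ = M·y_max / I = (97200 × 0.07) / (9.48 × 10⁻⁵) = 7.177 × 10⁷ Pa = 71.77 MPa
Final answer: (a) δ = 40.27 mm, (b) σ = 71.77 MPa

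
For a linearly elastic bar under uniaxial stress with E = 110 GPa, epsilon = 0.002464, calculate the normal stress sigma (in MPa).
Model: a linearly elastic bar under uniaxial stress, so epsilon = sigma / E.
Solve for sigma: sigma = epsilon·E.
Convert to SI units:
  E = 110 GPa = 1.1 × 10¹¹ Pa
Substitute:
  sigma = 0.002464 × (1.1 × 10¹¹)
  sigma = 2.71 × 10⁸ Pa
Convert: sigma = 2.71 × 10⁸ Pa = 271 MPa
Final answer: sigma = 271 MPa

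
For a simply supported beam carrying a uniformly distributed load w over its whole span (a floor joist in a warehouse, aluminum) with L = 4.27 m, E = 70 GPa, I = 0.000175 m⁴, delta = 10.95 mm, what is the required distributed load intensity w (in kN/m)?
Model: a simply supported beam carrying a uniformly distributed load w over its whole span, so delta = (5·w·L^4) / (384·E·I).
Solve for w: w = (384·delta·E·I) / (5·L^4).
Convert to SI units:
  E = 70 GPa = 7 × 10¹⁰ Pa
  delta = 10.95 mm = 0.01095 m
Substitute:
  w = (384 × 0.01095 × (7 × 10¹⁰) × 0.000175) / (5 × 4.27^4)
  w = 30990 N/m
Convert: w = 30990 N/m = 30.99 kN/m
Final answer: w = 30.99 kN/m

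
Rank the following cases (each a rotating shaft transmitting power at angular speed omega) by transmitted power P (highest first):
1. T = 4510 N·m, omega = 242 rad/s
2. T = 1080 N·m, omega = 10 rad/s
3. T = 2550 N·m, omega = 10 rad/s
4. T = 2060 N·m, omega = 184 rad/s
Model: a rotating shaft transmitting power at angular speed omega, so P = T·omega (SI units).
  Case 1: P = 4510 × 242 = 1.091 × 10⁶ W = 1091 kW
  Case 2: P = 1080 × 10 = 10800 W = 10.8 kW
  Case 3: P = 2550 × 10 = 25500 W = 25.5 kW
  Case 4: P = 2060 × 184 = 379000 W = 379 kW
Ordering: 1091 kW (case 1) > 379 kW (case 4) > 25.5 kW (case 3) > 10.8 kW (case 2)
Final answer: 1, 4, 3, 2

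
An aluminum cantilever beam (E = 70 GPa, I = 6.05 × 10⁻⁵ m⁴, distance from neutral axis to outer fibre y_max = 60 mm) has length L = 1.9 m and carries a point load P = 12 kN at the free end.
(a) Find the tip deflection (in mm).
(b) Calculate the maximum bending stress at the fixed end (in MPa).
(a) Tip deflection of a cantilever with an end point load: δ = P·L^3 / (3·E·I). Convert P = 12 kN = 12000 N, E = 70 GPa = 7 × 10¹⁰ Pa.
  δ = (12000 × 1.9^3) / (3 × (7 × 10¹⁰) × (6.05 × 10⁻⁵)) = 0.006478 m = 6.478 mm
(b) Maximum bending moment at the fixed end: M = P·L = 12000 × 1.9 = 22800 N·m. Convert y_max = 60 mm = 0.06 m.
  σ = M·y_max / I = (22800 × 0.06) / (6.05 × 10⁻⁵) = 2.261 × 10⁷ Pa = 22.61 MPa
Final answer: (a) δ = 6.478 mm, (b) σ = 22.61 MPa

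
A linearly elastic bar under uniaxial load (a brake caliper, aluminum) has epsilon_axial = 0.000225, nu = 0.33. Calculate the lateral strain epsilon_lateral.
Model: a linearly elastic bar under uniaxial load, so epsilon_lateral = -nu·epsilon_axial.
Substitute:
  epsilon_lateral = -(0.33 × 0.000225)
  epsilon_lateral = -7.425 × 10⁻⁵
Final answer: epsilon_lateral = -7.425 × 10⁻⁵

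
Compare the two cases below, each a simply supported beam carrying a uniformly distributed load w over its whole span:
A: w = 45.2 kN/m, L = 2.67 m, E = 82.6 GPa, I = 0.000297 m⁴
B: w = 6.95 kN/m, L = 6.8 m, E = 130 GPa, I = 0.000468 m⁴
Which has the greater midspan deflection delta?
Model: a simply supported beam carrying a uniformly distributed load w over its whole span, so delta = (5·w·L^4) / (384·E·I) (SI units).
  A: delta = (5 × 45200 × 2.67^4) / (384 × (8.26 × 10¹⁰) × 0.000297) = 0.001219 m = 1.219 mm
  B: delta = (5 × 6950 × 6.8^4) / (384 × (1.3 × 10¹¹) × 0.000468) = 0.00318 m = 3.18 mm
3.18 mm > 1.219 mm, so B is larger.
Final answer: B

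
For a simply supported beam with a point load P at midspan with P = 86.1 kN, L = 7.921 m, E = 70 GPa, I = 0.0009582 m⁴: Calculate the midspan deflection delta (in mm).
Model: a simply supported beam with a point load P at midspan, so delta = (P·L^3) / (48·E·I).
Convert to SI units:
  P = 86.1 kN = 86100 N
  E = 70 GPa = 7 × 10¹⁰ Pa
Substitute:
  delta = (86100 × 7.921^3) / (48 × (7 × 10¹⁰) × 0.0009582)
  delta = 0.01329 m
Convert: delta = 0.01329 m = 13.29 mm
Final answer: delta = 13.29 mm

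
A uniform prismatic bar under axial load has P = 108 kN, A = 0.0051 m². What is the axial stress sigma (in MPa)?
Model: a uniform prismatic bar under axial load, so sigma = P / A.
Convert to SI units:
  P = 108 kN = 108000 N
Substitute:
  sigma = 108000 / 0.0051
  sigma = 2.118 × 10⁷ Pa
Convert: sigma = 2.118 × 10⁷ Pa = 21.18 MPa
Final answer: sigma = 21.18 MPa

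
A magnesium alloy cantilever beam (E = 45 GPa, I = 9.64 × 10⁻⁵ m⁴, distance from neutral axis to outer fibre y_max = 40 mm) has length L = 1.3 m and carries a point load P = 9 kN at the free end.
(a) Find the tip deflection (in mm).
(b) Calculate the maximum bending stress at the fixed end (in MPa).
(a) Tip deflection of a cantilever with an end point load: δ = P·L^3 / (3·E·I). Convert P = 9 kN = 9000 N, E = 45 GPa = 4.5 × 10¹⁰ Pa.
  δ = (9000 × 1.3^3) / (3 × (4.5 × 10¹⁰) × (9.64 × 10⁻⁵)) = 0.001519 m = 1.519 mm
(b) Maximum bending moment at the fixed end: M = P·L = 9000 × 1.3 = 11700 N·m. Convert y_max = 40 mm = 0.04 m.
  σ = M·y_max / I = (11700 × 0.04) / (9.64 × 10⁻⁵) = 4.855 × 10⁶ Pa = 4.855 MPa
Final answer: (a) δ = 1.519 mm, (b) σ = 4.855 MPa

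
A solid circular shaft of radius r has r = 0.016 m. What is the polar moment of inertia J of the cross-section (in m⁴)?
Model: a solid circular shaft of radius r, so J = (π·r^4) / 2.
Substitute:
  J = (π × 0.016^4) / 2
  J = 1.029 × 10⁻⁷ m⁴
Final answer: J = 1.029 × 10⁻⁷ m⁴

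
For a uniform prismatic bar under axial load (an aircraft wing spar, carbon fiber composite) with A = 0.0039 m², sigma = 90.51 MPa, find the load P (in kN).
Model: a uniform prismatic bar under axial load, so sigma = P / A.
Solve for P: P = sigma·A.
Convert to SI units:
  sigma = 90.51 MPa = 9.051 × 10⁷ Pa
Substitute:
  P = (9.051 × 10⁷) × 0.0039
  P = 353000 N
Convert: P = 353000 N = 353 kN
Final answer: P = 353 kN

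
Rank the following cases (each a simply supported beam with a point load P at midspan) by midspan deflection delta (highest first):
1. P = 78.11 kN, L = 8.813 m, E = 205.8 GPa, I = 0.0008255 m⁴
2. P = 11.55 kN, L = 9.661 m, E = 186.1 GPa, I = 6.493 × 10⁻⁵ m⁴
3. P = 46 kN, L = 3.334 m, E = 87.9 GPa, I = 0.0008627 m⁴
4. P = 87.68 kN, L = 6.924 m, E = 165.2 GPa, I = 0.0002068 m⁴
Model: a simply supported beam with a point load P at midspan, so delta = (P·L^3) / (48·E·I) (SI units).
  Case 1: delta = (78110 × 8.813^3) / (48 × (2.058 × 10¹¹) × 0.0008255) = 0.006557 m = 6.557 mm
  Case 2: delta = (11550 × 9.661^3) / (48 × (1.861 × 10¹¹) × (6.493 × 10⁻⁵)) = 0.01796 m = 17.96 mm
  Case 3: delta = (46000 × 3.334^3) / (48 × (8.79 × 10¹⁰) × 0.0008627) = 0.0004683 m = 0.4683 mm
  Case 4: delta = (87680 × 6.924^3) / (48 × (1.652 × 10¹¹) × 0.0002068) = 0.01775 m = 17.75 mm
Ordering: 17.96 mm (case 2) > 17.75 mm (case 4) > 6.557 mm (case 1) > 0.4683 mm (case 3)
Final answer: 2, 4, 1, 3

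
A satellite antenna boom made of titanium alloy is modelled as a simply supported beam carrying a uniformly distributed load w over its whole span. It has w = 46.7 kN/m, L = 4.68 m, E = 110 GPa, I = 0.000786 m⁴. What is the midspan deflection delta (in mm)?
Model: a simply supported beam carrying a uniformly distributed load w over its whole span, so delta = (5·w·L^4) / (384·E·I).
Convert to SI units:
  w = 46.7 kN/m = 46700 N/m
  E = 110 GPa = 1.1 × 10¹¹ Pa
Substitute:
  delta = (5 × 46700 × 4.68^4) / (384 × (1.1 × 10¹¹) × 0.000786)
  delta = 0.003374 m
Convert: delta = 0.003374 m = 3.374 mm
Final answer: delta = 3.374 mm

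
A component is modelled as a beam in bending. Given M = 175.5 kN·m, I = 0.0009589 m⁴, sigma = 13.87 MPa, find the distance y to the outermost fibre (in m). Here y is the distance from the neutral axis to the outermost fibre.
Model: a beam in bending, so sigma = (M·y) / I.
Solve for y: y = (sigma·I) / M.
Convert to SI units:
  M = 175.5 kN·m = 175500 N·m
  sigma = 13.87 MPa = 1.387 × 10⁷ Pa
Substitute:
  y = ((1.387 × 10⁷) × 0.0009589) / 175500
  y = 0.07578 m
Final answer: y = 0.07578 m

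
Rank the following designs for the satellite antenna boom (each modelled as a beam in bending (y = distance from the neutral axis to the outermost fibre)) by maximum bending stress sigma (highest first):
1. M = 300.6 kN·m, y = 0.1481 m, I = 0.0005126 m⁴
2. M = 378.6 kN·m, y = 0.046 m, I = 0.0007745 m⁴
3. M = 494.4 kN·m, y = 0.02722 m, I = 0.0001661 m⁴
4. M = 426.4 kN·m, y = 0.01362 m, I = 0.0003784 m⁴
Model: a beam in bending (y = distance from the neutral axis to the outermost fibre), so sigma = (M·y) / I (SI units).
  Case 1: sigma = (300600 × 0.1481) / 0.0005126 = 8.685 × 10⁷ Pa = 86.85 MPa
  Case 2: sigma = (378600 × 0.046) / 0.0007745 = 2.249 × 10⁷ Pa = 22.49 MPa
  Case 3: sigma = (494400 × 0.02722) / 0.0001661 = 8.102 × 10⁷ Pa = 81.02 MPa
  Case 4: sigma = (426400 × 0.01362) / 0.0003784 = 1.535 × 10⁷ Pa = 15.35 MPa
Ordering: 86.85 MPa (case 1) > 81.02 MPa (case 3) > 22.49 MPa (case 2) > 15.35 MPa (case 4)
Final answer: 1, 3, 2, 4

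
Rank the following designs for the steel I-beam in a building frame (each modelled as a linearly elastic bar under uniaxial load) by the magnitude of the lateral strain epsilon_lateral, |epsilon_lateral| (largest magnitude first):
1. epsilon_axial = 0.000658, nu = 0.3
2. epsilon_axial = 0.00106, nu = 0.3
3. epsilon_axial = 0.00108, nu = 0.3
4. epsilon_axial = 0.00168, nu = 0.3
Model: a linearly elastic bar under uniaxial load, so epsilon_lateral = -nu·epsilon_axial (SI units).
  Case 1: epsilon_lateral = -(0.3 × 0.000658) = -0.0001974
  Case 2: epsilon_lateral = -(0.3 × 0.00106) = -0.000318
  Case 3: epsilon_lateral = -(0.3 × 0.00108) = -0.000324
  Case 4: epsilon_lateral = -(0.3 × 0.00168) = -0.000504
Ordering by |epsilon_lateral|: 0.000504 (case 4) > 0.000324 (case 3) > 0.000318 (case 2) > 0.0001974 (case 1)
Final answer: 4, 3, 2, 1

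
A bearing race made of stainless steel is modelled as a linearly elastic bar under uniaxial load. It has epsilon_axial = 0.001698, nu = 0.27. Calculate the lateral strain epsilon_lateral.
Model: a linearly elastic bar under uniaxial load, so epsilon_lateral = -nu·epsilon_axial.
Substitute:
  epsilon_lateral = -(0.27 × 0.001698)
  epsilon_lateral = -0.0004585
Final answer: epsilon_lateral = -0.0004585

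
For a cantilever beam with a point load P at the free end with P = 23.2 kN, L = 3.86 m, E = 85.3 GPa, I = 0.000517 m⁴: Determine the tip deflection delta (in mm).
Model: a cantilever beam with a point load P at the free end, so delta = (P·L^3) / (3·E·I).
Convert to SI units:
  P = 23.2 kN = 23200 N
  E = 85.3 GPa = 8.53 × 10¹⁰ Pa
Substitute:
  delta = (23200 × 3.86^3) / (3 × (8.53 × 10¹⁰) × 0.000517)
  delta = 0.01009 m
Convert: delta = 0.01009 m = 10.09 mm
Final answer: delta = 10.09 mm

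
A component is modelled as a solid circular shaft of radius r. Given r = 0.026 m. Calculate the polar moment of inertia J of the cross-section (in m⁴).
Model: a solid circular shaft of radius r, so J = (π·r^4) / 2.
Substitute:
  J = (π × 0.026^4) / 2
  J = 7.178 × 10⁻⁷ m⁴
Final answer: J = 7.178 × 10⁻⁷ m⁴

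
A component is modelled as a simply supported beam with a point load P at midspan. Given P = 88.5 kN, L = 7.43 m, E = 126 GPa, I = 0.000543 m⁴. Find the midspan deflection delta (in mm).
Model: a simply supported beam with a point load P at midspan, so delta = (P·L^3) / (48·E·I).
Convert to SI units:
  P = 88.5 kN = 88500 N
  E = 126 GPa = 1.26 × 10¹¹ Pa
Substitute:
  delta = (88500 × 7.43^3) / (48 × (1.26 × 10¹¹) × 0.000543)
  delta = 0.01105 m
Convert: delta = 0.01105 m = 11.05 mm
Final answer: delta = 11.05 mm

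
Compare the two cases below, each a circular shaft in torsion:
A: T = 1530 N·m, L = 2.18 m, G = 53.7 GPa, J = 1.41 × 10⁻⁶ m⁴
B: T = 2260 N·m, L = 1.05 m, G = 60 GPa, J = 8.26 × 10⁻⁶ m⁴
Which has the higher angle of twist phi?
Model: a circular shaft in torsion, so phi = (T·L) / (G·J) (SI units).
  A: phi = (1530 × 2.18) / ((5.37 × 10¹⁰) × (1.41 × 10⁻⁶)) = 0.04405 rad = 2.524°
  B: phi = (2260 × 1.05) / ((6 × 10¹⁰) × (8.26 × 10⁻⁶)) = 0.004788 rad = 0.2743°
2.524° > 0.2743°, so A is larger.
Final answer: A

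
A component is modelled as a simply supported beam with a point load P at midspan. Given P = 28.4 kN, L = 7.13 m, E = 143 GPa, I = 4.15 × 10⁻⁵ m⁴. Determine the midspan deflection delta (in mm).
Model: a simply supported beam with a point load P at midspan, so delta = (P·L^3) / (48·E·I).
Convert to SI units:
  P = 28.4 kN = 28400 N
  E = 143 GPa = 1.43 × 10¹¹ Pa
Substitute:
  delta = (28400 × 7.13^3) / (48 × (1.43 × 10¹¹) × (4.15 × 10⁻⁵))
  delta = 0.03614 m
Convert: delta = 0.03614 m = 36.14 mm
Final answer: delta = 36.14 mm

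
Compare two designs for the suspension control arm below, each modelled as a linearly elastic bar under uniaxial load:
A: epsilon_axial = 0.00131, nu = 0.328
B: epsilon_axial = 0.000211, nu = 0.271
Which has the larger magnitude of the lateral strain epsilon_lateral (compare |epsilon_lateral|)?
Model: a linearly elastic bar under uniaxial load, so epsilon_lateral = -nu·epsilon_axial (SI units).
  A: epsilon_lateral = -(0.328 × 0.00131) = -0.0004297
  B: epsilon_lateral = -(0.271 × 0.000211) = -5.718 × 10⁻⁵
|epsilon_lateral|: A = 0.0004297, B = 5.718 × 10⁻⁵, so A is larger in magnitude.
Final answer: A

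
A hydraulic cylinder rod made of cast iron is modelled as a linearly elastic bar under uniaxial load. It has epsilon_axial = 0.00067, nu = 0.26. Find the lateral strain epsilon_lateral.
Model: a linearly elastic bar under uniaxial load, so epsilon_lateral = -nu·epsilon_axial.
Substitute:
  epsilon_lateral = -(0.26 × 0.00067)
  epsilon_lateral = -0.0001742
Final answer: epsilon_lateral = -0.0001742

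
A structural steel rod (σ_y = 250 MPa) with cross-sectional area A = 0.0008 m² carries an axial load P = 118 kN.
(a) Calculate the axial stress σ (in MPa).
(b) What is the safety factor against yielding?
(a) Axial stress σ = P/A. Convert P = 118 kN = 118000 N.
  σ = 118000 / 0.0008 = 1.475 × 10⁸ Pa = 147.5 MPa
(b) Safety factor SF = σ_y/σ = 250 / 147.5 = 1.695
Final answer: (a) σ = 147.5 MPa, (b) SF = 1.695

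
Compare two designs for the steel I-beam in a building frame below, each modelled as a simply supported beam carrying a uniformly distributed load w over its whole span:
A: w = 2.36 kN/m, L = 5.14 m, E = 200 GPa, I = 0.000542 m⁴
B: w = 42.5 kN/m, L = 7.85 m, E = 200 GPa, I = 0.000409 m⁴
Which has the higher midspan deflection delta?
Model: a simply supported beam carrying a uniformly distributed load w over its whole span, so delta = (5·w·L^4) / (384·E·I) (SI units).
  A: delta = (5 × 2360 × 5.14^4) / (384 × (2 × 10¹¹) × 0.000542) = 0.0001979 m = 0.1979 mm
  B: delta = (5 × 42500 × 7.85^4) / (384 × (2 × 10¹¹) × 0.000409) = 0.02569 m = 25.69 mm
25.69 mm > 0.1979 mm, so B is larger.
Final answer: B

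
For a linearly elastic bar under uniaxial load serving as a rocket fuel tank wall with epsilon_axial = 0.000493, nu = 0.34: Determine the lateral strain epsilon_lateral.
Model: a linearly elastic bar under uniaxial load, so epsilon_lateral = -nu·epsilon_axial.
Substitute:
  epsilon_lateral = -(0.34 × 0.000493)
  epsilon_lateral = -0.0001676
Final answer: epsilon_lateral = -0.0001676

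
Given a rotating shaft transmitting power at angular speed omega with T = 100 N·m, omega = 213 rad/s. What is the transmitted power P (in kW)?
Model: a rotating shaft transmitting power at angular speed omega, so P = T·omega.
Substitute:
  P = 100 × 213
  P = 21300 W
Convert: P = 21300 W = 21.3 kW
Final answer: P = 21.3 kW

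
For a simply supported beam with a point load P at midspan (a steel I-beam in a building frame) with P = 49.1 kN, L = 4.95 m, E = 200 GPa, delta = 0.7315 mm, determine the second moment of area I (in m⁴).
Model: a simply supported beam with a point load P at midspan, so delta = (P·L^3) / (48·E·I).
Solve for I: I = (P·L^3) / (48·delta·E).
Convert to SI units:
  P = 49.1 kN = 49100 N
  E = 200 GPa = 2 × 10¹¹ Pa
  delta = 0.7315 mm = 0.0007315 m
Substitute:
  I = (49100 × 4.95^3) / (48 × 0.0007315 × (2 × 10¹¹))
  I = 0.000848 m⁴
Final answer: I = 0.000848 m⁴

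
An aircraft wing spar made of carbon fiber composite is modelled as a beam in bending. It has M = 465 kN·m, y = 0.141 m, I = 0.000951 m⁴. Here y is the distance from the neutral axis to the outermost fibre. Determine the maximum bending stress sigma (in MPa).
Model: a beam in bending, so sigma = (M·y) / I.
Convert to SI units:
  M = 465 kN·m = 465000 N·m
Substitute:
  sigma = (465000 × 0.141) / 0.000951
  sigma = 6.894 × 10⁷ Pa
Convert: sigma = 6.894 × 10⁷ Pa = 68.94 MPa
Final answer: sigma = 68.94 MPa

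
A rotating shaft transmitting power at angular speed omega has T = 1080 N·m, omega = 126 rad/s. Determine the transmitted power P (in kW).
Model: a rotating shaft transmitting power at angular speed omega, so P = T·omega.
Substitute:
  P = 1080 × 126
  P = 136100 W
Convert: P = 136100 W = 136.1 kW
Final answer: P = 136.1 kW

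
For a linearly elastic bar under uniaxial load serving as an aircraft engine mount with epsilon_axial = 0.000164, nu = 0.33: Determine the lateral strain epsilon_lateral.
Model: a linearly elastic bar under uniaxial load, so epsilon_lateral = -nu·epsilon_axial.
Substitute:
  epsilon_lateral = -(0.33 × 0.000164)
  epsilon_lateral = -5.412 × 10⁻⁵
Final answer: epsilon_lateral = -5.412 × 10⁻⁵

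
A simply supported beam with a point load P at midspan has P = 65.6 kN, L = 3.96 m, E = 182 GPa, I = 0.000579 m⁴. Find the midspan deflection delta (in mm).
Model: a simply supported beam with a point load P at midspan, so delta = (P·L^3) / (48·E·I).
Convert to SI units:
  P = 65.6 kN = 65600 N
  E = 182 GPa = 1.82 × 10¹¹ Pa
Substitute:
  delta = (65600 × 3.96^3) / (48 × (1.82 × 10¹¹) × 0.000579)
  delta = 0.0008054 m
Convert: delta = 0.0008054 m = 0.8054 mm
Final answer: delta = 0.8054 mm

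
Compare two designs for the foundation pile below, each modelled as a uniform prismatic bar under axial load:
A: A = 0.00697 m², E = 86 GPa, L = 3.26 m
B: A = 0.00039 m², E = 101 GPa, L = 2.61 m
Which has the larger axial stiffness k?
Model: a uniform prismatic bar under axial load, so k = (A·E) / L (SI units).
  A: k = (0.00697 × (8.6 × 10¹⁰)) / 3.26 = 1.839 × 10⁸ N/m = 183.9 MN/m
  B: k = (0.00039 × (1.01 × 10¹¹)) / 2.61 = 1.509 × 10⁷ N/m = 15.09 MN/m
183.9 MN/m > 15.09 MN/m, so A is larger.
Final answer: A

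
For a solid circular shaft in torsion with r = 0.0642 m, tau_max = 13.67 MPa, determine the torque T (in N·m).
Model: a solid circular shaft in torsion, so tau_max = (2·T) / (π·r^3).
Solve for T: T = (π·tau_max·r^3) / 2.
Convert to SI units:
  tau_max = 13.67 MPa = 1.367 × 10⁷ Pa
Substitute:
  T = (π × (1.367 × 10⁷) × 0.0642^3) / 2
  T = 5682 N·m
Final answer: T = 5682 N·m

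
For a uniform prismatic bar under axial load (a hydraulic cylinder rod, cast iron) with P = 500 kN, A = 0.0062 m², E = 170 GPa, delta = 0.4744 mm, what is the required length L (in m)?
Model: a uniform prismatic bar under axial load, so delta = (P·L) / (A·E).
Solve for L: L = (delta·A·E) / P.
Convert to SI units:
  P = 500 kN = 500000 N
  E = 170 GPa = 1.7 × 10¹¹ Pa
  delta = 0.4744 mm = 0.0004744 m
Substitute:
  L = (0.0004744 × 0.0062 × (1.7 × 10¹¹)) / 500000
  L = 1 m
Final answer: L = 1 m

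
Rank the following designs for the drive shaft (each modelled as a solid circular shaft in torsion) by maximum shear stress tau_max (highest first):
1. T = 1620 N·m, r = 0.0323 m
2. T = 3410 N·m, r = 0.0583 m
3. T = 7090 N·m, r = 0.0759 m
Model: a solid circular shaft in torsion, so tau_max = (2·T) / (π·r^3) (SI units).
  Case 1: tau_max = (2 × 1620) / (π × 0.0323^3) = 3.06 × 10⁷ Pa = 30.6 MPa
  Case 2: tau_max = (2 × 3410) / (π × 0.0583^3) = 1.096 × 10⁷ Pa = 10.96 MPa
  Case 3: tau_max = (2 × 7090) / (π × 0.0759^3) = 1.032 × 10⁷ Pa = 10.32 MPa
Ordering: 30.6 MPa (case 1) > 10.96 MPa (case 2) > 10.32 MPa (case 3)
Final answer: 1, 2, 3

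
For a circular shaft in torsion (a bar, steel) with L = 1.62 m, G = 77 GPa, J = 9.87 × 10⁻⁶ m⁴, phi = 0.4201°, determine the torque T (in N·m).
Model: a circular shaft in torsion, so phi = (T·L) / (G·J).
Solve for T: T = (phi·G·J) / L.
Convert to SI units:
  G = 77 GPa = 7.7 × 10¹⁰ Pa
  phi = 0.4201° = 0.007332 rad
Substitute:
  T = (0.007332 × (7.7 × 10¹⁰) × (9.87 × 10⁻⁶)) / 1.62
  T = 3440 N·m
Final answer: T = 3440 N·m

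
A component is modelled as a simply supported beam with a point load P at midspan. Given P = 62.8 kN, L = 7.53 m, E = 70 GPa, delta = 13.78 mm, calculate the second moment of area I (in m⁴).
Model: a simply supported beam with a point load P at midspan, so delta = (P·L^3) / (48·E·I).
Solve for I: I = (P·L^3) / (48·delta·E).
Convert to SI units:
  P = 62.8 kN = 62800 N
  E = 70 GPa = 7 × 10¹⁰ Pa
  delta = 13.78 mm = 0.01378 m
Substitute:
  I = (62800 × 7.53^3) / (48 × 0.01378 × (7 × 10¹⁰))
  I = 0.0005791 m⁴
Final answer: I = 0.0005791 m⁴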